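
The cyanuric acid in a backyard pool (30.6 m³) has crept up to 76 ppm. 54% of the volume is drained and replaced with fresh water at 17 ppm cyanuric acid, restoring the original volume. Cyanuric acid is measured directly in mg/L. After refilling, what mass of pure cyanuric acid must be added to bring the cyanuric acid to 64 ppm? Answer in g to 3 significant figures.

608 g

Volume: 30.6 m³ = 30,600 L.
After draining 54% and refilling: 76 × 0.46 + 17 × 0.54 = 44.14 ppm.
Deficit to target: 64 − 44.14 = 19.86 mg/L.
Mass: 19.86 mg/L × 30,600 L = 607.7 g cyanuric acid.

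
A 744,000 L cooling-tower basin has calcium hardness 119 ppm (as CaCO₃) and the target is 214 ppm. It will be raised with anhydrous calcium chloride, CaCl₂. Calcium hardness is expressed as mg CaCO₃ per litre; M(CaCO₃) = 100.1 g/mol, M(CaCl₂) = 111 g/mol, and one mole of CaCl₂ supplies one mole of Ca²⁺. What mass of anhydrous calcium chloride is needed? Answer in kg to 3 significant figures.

78.4 kg

Hardness to add: (214 − 119) = 95 mg/L as CaCO₃ × 744,000 L = 70,680 g as CaCO₃.
Moles of Ca²⁺ (1 mol Ca²⁺ ≡ 1 mol CaCO₃): 70,680 / 100.1 g/mol = 706.1 mol.
Mass of CaCl₂: 706.1 × 111 = 78,380 g.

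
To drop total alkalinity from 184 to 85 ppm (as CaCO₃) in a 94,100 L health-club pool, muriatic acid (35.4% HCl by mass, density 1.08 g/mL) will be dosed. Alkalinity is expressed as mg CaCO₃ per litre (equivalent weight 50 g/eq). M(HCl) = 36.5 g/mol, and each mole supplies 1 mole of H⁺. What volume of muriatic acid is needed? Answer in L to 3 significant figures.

17.8 L

Alkalinity to neutralize: (184 − 85) = 99 mg/L as CaCO₃ × 94,100 L = 9316 g as CaCO₃.
Equivalents of H⁺ required: 9316 ÷ 50 g/eq = 186.3 eq = 186.3 mol HCl.
Mass of HCl: 186.3 × 36.5 = 6801 g.
Mass of 35.4% solution: 6801 / 0.354 = 19,210 g.
Volume: 19,210 g ÷ 1.08 g/mL = 17,790 mL.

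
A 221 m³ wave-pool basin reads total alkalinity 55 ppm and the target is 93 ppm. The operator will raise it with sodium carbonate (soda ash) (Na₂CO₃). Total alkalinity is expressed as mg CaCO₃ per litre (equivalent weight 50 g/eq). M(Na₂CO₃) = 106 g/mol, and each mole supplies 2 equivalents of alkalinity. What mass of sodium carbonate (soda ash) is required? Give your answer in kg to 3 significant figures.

Volume: 221 m³ = 221,000 L.
Alkalinity to add: (93 − 55) = 38 mg/L as CaCO₃ × 221,000 L = 8398 g as CaCO₃.
Equivalents: 8398 g ÷ 50 g/eq = 168 eq.
Each mole of Na₂CO₃ supplies 2 eq, so 168 / 2 = 83.98 mol.
Mass: 83.98 mol × 106 g/mol = 8902 g.

8.90 kg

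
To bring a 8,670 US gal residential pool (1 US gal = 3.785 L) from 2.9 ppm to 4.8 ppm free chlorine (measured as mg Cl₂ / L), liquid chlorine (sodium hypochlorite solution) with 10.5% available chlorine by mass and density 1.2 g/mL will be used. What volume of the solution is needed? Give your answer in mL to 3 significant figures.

495 mL

Volume: 8,670 US gal × 3.785 L/gal = 32,816 L.
Chlorine deficit: 4.8 − 2.9 = 1.9 ppm = 1.9 mg/L as Cl₂.
Cl₂ equivalent needed: 1.9 mg/L × 32,816 L = 62,350 mg = 62.35 g.
Product at 10.5% available chlorine: 62.35 / 0.105 = 593.8 g.
Volume at density 1.2 g/mL: 593.8 g ÷ 1.2 g/mL = 494.8 mL.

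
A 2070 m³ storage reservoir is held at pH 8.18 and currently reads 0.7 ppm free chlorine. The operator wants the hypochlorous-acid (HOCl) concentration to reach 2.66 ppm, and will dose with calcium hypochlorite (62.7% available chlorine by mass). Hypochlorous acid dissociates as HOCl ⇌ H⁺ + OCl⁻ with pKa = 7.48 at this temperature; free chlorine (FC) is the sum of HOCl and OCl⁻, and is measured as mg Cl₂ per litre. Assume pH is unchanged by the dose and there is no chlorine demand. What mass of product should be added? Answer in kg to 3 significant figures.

Volume: 2070 m³ = 2,070,000 L.
[OCl⁻]/[HOCl] = 10^(pH − pKa) = 10^(8.18 − 7.48) = 5.012; fraction as HOCl = 1/(1 + 5.012) = 0.1663.
Free chlorine required for 2.66 ppm HOCl: 2.66 / 0.1663 = 15.99 ppm.
FC to add: 15.99 − 0.7 = 15.29 mg/L as Cl₂.
Cl₂ equivalent: 15.29 mg/L × 2,070,000 L = 31,650 g.
Product at 62.7% available Cl: 31,650 / 0.627 = 50,480 g.

50.5 kg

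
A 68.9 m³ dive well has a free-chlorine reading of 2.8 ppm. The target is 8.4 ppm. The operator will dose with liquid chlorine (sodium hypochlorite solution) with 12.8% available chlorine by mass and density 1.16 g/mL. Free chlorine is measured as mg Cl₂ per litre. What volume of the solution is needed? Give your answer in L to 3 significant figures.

2.60 L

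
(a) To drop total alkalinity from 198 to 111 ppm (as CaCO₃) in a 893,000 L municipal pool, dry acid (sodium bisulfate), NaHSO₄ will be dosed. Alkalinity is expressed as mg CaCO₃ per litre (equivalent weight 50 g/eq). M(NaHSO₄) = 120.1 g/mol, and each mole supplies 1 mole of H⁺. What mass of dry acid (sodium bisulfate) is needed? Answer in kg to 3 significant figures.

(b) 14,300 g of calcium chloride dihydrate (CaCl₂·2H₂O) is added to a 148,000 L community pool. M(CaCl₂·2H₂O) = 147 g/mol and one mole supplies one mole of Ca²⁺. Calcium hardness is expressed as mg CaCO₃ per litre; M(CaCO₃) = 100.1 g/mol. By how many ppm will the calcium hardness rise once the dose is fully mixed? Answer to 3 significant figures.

(a) 187 kg; (b) 65.8 ppm

(a) Alkalinity to neutralize: (198 − 111) = 87 mg/L as CaCO₃ × 893,000 L = 77,690 g as CaCO₃.
(a) Equivalents of H⁺ required: 77,690 ÷ 50 g/eq = 1554 eq = 1554 mol NaHSO₄.
(a) Mass of NaHSO₄: 1554 × 120.1 = 186,600 g.

(b) Moles of Ca²⁺: 14,300 g ÷ 147 g/mol = 97.28 mol.
(b) As CaCO₃: 97.28 mol × 100.1 g/mol = 9738 g.
(b) Rise: 9738 g / 148,000 L × 1000 = 65.79 mg/L.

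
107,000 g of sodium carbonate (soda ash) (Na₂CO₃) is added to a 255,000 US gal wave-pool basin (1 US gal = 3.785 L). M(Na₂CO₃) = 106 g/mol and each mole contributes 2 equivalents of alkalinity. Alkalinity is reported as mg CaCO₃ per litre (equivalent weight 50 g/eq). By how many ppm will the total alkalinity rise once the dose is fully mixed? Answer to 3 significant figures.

Volume: 255,000 US gal × 3.785 L/gal = 965,175 L.
Moles of Na₂CO₃: 107,000 g ÷ 106 g/mol = 1009 mol → 2019 eq of alkalinity.
As CaCO₃: 2019 eq × 50 g/eq = 100,900 g.
Rise: 100,900 g / 965,175 L × 1000 = 104.6 mg/L.

105 ppm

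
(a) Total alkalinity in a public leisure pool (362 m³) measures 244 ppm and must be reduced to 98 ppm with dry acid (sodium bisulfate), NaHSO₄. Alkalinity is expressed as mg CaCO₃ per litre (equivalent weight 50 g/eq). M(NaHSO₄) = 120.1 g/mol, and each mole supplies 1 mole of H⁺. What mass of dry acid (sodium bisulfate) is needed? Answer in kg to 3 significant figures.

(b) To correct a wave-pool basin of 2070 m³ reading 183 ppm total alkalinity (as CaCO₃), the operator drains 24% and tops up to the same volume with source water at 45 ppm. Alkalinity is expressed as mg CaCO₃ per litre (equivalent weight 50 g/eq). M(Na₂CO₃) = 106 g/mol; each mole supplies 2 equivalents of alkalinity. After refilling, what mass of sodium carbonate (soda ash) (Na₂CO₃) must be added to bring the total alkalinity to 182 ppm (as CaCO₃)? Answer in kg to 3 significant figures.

(a) 127 kg; (b) 70.5 kg

(a) Volume: 362 m³ = 362,000 L.
(a) Alkalinity to neutralize: (244 − 98) = 146 mg/L as CaCO₃ × 362,000 L = 52,850 g as CaCO₃.
(a) Equivalents of H⁺ required: 52,850 ÷ 50 g/eq = 1057 eq = 1057 mol NaHSO₄.
(a) Mass of NaHSO₄: 1057 × 120.1 = 127,000 g.

(b) Volume: 2070 m³ = 2,070,000 L.
(b) After draining 24% and refilling: 183 × 0.76 + 45 × 0.24 = 149.88 ppm.
(b) Deficit to target: 182 − 149.88 = 32.12 mg/L.
(b) As CaCO₃: 32.12 mg/L × 2,070,000 L = 66,490 g; ÷ 50 g/eq ÷ 2 = 664.9 mol Na₂CO₃.
(b) Mass: 664.9 × 106 = 70,480 g.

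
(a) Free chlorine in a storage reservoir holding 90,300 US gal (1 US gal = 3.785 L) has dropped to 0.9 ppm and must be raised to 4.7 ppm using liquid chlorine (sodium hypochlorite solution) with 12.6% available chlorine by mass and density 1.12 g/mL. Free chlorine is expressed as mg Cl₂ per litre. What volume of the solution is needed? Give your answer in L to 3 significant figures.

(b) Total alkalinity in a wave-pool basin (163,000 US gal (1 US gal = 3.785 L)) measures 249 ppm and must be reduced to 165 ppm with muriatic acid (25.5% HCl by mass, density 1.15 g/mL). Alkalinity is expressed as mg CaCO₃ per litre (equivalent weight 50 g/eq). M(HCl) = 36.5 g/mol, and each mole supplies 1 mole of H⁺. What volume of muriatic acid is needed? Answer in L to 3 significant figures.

(a) 9.20 L; (b) 129 L

(a) Volume: 90,300 US gal × 3.785 L/gal = 341,786 L.
(a) Chlorine deficit: 4.7 − 0.9 = 3.8 ppm = 3.8 mg/L as Cl₂.
(a) Cl₂ equivalent needed: 3.8 mg/L × 341,786 L = 1,299,000 mg = 1299 g.
(a) Product at 12.6% available chlorine: 1299 / 0.126 = 10,310 g.
(a) Volume at density 1.12 g/mL: 10,310 g ÷ 1.12 g/mL = 9203 mL.

(b) Volume: 163,000 US gal × 3.785 L/gal = 616,955 L.
(b) Alkalinity to neutralize: (249 − 165) = 84 mg/L as CaCO₃ × 616,955 L = 51,820 g as CaCO₃.
(b) Equivalents of H⁺ required: 51,820 ÷ 50 g/eq = 1036 eq = 1036 mol HCl.
(b) Mass of HCl: 1036 × 36.5 = 37,830 g.
(b) Mass of 25.5% solution: 37,830 / 0.255 = 148,400 g.
(b) Volume: 148,400 g ÷ 1.15 g/mL = 129,000 mL.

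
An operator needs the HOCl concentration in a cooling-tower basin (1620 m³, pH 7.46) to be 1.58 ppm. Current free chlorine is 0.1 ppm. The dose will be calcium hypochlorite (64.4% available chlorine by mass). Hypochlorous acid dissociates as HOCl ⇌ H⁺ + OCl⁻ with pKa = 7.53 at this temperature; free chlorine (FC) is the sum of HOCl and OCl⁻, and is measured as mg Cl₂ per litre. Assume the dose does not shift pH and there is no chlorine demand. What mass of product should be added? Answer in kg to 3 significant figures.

7.11 kg

Volume: 1620 m³ = 1,620,000 L.
[OCl⁻]/[HOCl] = 10^(pH − pKa) = 10^(7.46 − 7.53) = 0.8511; fraction as HOCl = 1/(1 + 0.8511) = 0.5402.
Free chlorine required for 1.58 ppm HOCl: 1.58 / 0.5402 = 2.925 ppm.
FC to add: 2.925 − 0.1 = 2.825 mg/L as Cl₂.
Cl₂ equivalent: 2.825 mg/L × 1,620,000 L = 4576 g.
Product at 64.4% available Cl: 4576 / 0.644 = 7106 g.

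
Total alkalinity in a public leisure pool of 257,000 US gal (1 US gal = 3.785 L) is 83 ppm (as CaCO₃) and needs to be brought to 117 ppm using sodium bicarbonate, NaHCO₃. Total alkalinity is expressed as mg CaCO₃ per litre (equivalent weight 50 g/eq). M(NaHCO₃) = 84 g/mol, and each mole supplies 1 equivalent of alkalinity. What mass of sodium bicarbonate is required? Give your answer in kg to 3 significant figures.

Volume: 257,000 US gal × 3.785 L/gal = 972,745 L.
Alkalinity to add: (117 − 83) = 34 mg/L as CaCO₃ × 972,745 L = 33,070 g as CaCO₃.
Equivalents: 33,070 g ÷ 50 g/eq = 661.5 eq.
NaHCO₃ supplies 1 eq per mole → 661.5 mol.
Mass: 661.5 mol × 84 g/mol = 55,560 g.

55.6 kg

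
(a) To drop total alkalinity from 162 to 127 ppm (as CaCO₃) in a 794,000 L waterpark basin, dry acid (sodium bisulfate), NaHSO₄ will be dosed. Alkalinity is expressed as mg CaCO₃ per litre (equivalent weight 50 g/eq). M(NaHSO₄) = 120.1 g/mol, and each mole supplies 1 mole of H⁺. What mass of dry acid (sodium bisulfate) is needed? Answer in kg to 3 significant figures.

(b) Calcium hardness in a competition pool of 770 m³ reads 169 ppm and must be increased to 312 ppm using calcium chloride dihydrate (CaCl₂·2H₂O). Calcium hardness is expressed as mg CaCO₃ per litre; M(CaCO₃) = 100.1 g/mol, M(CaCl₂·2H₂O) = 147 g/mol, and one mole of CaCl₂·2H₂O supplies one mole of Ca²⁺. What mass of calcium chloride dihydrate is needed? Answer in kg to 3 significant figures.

(a) Alkalinity to neutralize: (162 − 127) = 35 mg/L as CaCO₃ × 794,000 L = 27,790 g as CaCO₃.
(a) Equivalents of H⁺ required: 27,790 ÷ 50 g/eq = 555.8 eq = 555.8 mol NaHSO₄.
(a) Mass of NaHSO₄: 555.8 × 120.1 = 66,750 g.

(b) Volume: 770 m³ = 770,000 L.
(b) Hardness to add: (312 − 169) = 143 mg/L as CaCO₃ × 770,000 L = 110,100 g as CaCO₃.
(b) Moles of Ca²⁺ (1 mol Ca²⁺ ≡ 1 mol CaCO₃): 110,100 / 100.1 g/mol = 1100 mol.
(b) Mass of CaCl₂·2H₂O: 1100 × 147 = 161,700 g.

(a) 66.8 kg; (b) 162 kg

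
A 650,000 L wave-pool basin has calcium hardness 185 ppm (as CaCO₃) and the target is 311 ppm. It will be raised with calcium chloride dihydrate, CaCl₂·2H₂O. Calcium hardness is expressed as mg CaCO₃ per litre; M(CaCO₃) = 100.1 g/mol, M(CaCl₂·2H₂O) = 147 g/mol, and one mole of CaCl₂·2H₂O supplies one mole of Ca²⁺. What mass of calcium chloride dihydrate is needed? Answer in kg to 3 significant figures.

120 kg

Hardness to add: (311 − 185) = 126 mg/L as CaCO₃ × 650,000 L = 81,900 g as CaCO₃.
Moles of Ca²⁺ (1 mol Ca²⁺ ≡ 1 mol CaCO₃): 81,900 / 100.1 g/mol = 818.2 mol.
Mass of CaCl₂·2H₂O: 818.2 × 147 = 120,300 g.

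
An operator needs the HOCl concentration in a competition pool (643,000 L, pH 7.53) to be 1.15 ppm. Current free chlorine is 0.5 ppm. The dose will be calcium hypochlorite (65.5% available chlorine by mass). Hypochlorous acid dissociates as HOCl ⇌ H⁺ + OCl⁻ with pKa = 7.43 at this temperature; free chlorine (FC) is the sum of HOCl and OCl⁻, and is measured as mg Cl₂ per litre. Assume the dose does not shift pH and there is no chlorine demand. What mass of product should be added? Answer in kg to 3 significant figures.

[OCl⁻]/[HOCl] = 10^(pH − pKa) = 10^(7.53 − 7.43) = 1.259; fraction as HOCl = 1/(1 + 1.259) = 0.4427.
Free chlorine required for 1.15 ppm HOCl: 1.15 / 0.4427 = 2.598 ppm.
FC to add: 2.598 − 0.5 = 2.098 mg/L as Cl₂.
Cl₂ equivalent: 2.098 mg/L × 643,000 L = 1349 g.
Product at 65.5% available Cl: 1349 / 0.655 = 2059 g.

2.06 kg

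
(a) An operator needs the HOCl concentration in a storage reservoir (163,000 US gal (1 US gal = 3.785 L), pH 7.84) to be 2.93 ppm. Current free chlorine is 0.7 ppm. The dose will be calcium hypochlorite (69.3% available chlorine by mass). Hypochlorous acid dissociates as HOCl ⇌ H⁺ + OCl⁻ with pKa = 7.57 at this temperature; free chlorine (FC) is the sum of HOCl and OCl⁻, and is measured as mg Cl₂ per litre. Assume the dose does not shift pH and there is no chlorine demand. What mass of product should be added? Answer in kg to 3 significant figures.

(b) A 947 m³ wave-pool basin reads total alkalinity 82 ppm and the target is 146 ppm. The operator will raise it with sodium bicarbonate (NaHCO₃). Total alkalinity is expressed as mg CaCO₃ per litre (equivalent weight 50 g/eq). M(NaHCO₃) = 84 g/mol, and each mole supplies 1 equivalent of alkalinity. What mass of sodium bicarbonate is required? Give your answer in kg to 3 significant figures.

(a) 6.84 kg; (b) 102 kg

(a) Volume: 163,000 US gal × 3.785 L/gal = 616,955 L.
(a) [OCl⁻]/[HOCl] = 10^(pH − pKa) = 10^(7.84 − 7.57) = 1.862; fraction as HOCl = 1/(1 + 1.862) = 0.3494.
(a) Free chlorine required for 2.93 ppm HOCl: 2.93 / 0.3494 = 8.386 ppm.
(a) FC to add: 8.386 − 0.7 = 7.686 mg/L as Cl₂.
(a) Cl₂ equivalent: 7.686 mg/L × 616,955 L = 4742 g.
(a) Product at 69.3% available Cl: 4742 / 0.693 = 6843 g.

(b) Volume: 947 m³ = 947,000 L.
(b) Alkalinity to add: (146 − 82) = 64 mg/L as CaCO₃ × 947,000 L = 60,610 g as CaCO₃.
(b) Equivalents: 60,610 g ÷ 50 g/eq = 1212 eq.
(b) NaHCO₃ supplies 1 eq per mole → 1212 mol.
(b) Mass: 1212 mol × 84 g/mol = 101,800 g.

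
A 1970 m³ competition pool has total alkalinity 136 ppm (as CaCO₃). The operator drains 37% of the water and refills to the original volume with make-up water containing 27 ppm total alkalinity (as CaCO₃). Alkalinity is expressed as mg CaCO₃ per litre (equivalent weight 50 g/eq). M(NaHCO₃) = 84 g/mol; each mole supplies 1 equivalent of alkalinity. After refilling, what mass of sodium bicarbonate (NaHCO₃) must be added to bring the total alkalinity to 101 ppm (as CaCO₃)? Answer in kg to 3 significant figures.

17.6 kg

Volume: 1970 m³ = 1,970,000 L.
After draining 37% and refilling: 136 × 0.63 + 27 × 0.37 = 95.67 ppm.
Deficit to target: 101 − 95.67 = 5.33 mg/L.
As CaCO₃: 5.33 mg/L × 1,970,000 L = 10,500 g; ÷ 50 g/eq ÷ 1 = 210 mol NaHCO₃.
Mass: 210 × 84 = 17,640 g.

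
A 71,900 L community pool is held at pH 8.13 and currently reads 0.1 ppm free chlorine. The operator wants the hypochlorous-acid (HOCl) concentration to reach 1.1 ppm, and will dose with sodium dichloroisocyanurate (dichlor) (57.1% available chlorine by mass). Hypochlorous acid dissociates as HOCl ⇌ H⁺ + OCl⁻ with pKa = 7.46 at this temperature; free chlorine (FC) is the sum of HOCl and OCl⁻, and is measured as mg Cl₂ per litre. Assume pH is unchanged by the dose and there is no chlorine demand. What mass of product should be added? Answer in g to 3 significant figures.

774 g

[OCl⁻]/[HOCl] = 10^(pH − pKa) = 10^(8.13 − 7.46) = 4.677; fraction as HOCl = 1/(1 + 4.677) = 0.1761.
Free chlorine required for 1.1 ppm HOCl: 1.1 / 0.1761 = 6.245 ppm.
FC to add: 6.245 − 0.1 = 6.145 mg/L as Cl₂.
Cl₂ equivalent: 6.145 mg/L × 71,900 L = 441.8 g.
Product at 57.1% available Cl: 441.8 / 0.571 = 773.8 g.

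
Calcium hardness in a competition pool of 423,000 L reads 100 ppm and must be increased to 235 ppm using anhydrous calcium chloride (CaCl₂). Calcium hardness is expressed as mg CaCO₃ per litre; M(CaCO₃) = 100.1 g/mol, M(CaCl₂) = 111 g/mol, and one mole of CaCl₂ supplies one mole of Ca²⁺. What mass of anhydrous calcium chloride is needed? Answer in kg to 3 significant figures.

63.3 kg

Hardness to add: (235 − 100) = 135 mg/L as CaCO₃ × 423,000 L = 57,100 g as CaCO₃.
Moles of Ca²⁺ (1 mol Ca²⁺ ≡ 1 mol CaCO₃): 57,100 / 100.1 g/mol = 570.5 mol.
Mass of CaCl₂: 570.5 × 111 = 63,320 g.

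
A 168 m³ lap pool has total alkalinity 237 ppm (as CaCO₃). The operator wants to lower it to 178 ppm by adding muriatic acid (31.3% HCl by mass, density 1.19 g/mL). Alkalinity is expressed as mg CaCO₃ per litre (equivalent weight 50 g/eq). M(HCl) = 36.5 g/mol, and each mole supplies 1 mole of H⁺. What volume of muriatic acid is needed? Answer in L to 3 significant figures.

Volume: 168 m³ = 168,000 L.
Alkalinity to neutralize: (237 − 178) = 59 mg/L as CaCO₃ × 168,000 L = 9912 g as CaCO₃.
Equivalents of H⁺ required: 9912 ÷ 50 g/eq = 198.2 eq = 198.2 mol HCl.
Mass of HCl: 198.2 × 36.5 = 7236 g.
Mass of 31.3% solution: 7236 / 0.313 = 23,120 g.
Volume: 23,120 g ÷ 1.19 g/mL = 19,430 mL.

19.4 L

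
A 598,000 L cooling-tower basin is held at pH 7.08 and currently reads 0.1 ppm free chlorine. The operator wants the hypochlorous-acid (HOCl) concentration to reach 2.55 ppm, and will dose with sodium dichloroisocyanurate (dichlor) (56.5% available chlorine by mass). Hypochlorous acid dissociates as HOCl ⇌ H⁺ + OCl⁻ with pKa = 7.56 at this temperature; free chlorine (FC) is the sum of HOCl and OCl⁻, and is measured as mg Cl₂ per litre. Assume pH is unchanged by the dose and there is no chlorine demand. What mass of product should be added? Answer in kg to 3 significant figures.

3.49 kg

[OCl⁻]/[HOCl] = 10^(pH − pKa) = 10^(7.08 − 7.56) = 0.3311; fraction as HOCl = 1/(1 + 0.3311) = 0.7512.
Free chlorine required for 2.55 ppm HOCl: 2.55 / 0.7512 = 3.394 ppm.
FC to add: 3.394 − 0.1 = 3.294 mg/L as Cl₂.
Cl₂ equivalent: 3.294 mg/L × 598,000 L = 1970 g.
Product at 56.5% available Cl: 1970 / 0.565 = 3487 g.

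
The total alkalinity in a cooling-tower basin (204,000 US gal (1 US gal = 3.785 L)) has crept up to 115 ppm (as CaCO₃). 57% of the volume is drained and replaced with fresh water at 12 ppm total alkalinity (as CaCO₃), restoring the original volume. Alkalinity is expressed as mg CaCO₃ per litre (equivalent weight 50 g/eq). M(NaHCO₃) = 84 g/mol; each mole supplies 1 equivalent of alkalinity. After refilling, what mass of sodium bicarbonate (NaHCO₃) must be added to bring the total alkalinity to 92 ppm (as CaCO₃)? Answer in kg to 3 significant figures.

Volume: 204,000 US gal × 3.785 L/gal = 772,140 L.
After draining 57% and refilling: 115 × 0.43 + 12 × 0.57 = 56.29 ppm.
Deficit to target: 92 − 56.29 = 35.71 mg/L.
As CaCO₃: 35.71 mg/L × 772,140 L = 27,570 g; ÷ 50 g/eq ÷ 1 = 551.5 mol NaHCO₃.
Mass: 551.5 × 84 = 46,320 g.

46.3 kg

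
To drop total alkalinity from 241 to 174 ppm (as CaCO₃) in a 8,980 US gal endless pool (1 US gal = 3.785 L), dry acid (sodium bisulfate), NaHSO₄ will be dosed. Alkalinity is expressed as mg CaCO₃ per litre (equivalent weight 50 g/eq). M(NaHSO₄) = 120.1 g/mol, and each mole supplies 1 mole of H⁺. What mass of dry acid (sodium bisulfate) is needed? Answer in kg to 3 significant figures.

5.47 kg

Volume: 8,980 US gal × 3.785 L/gal = 33,989 L.
Alkalinity to neutralize: (241 − 174) = 67 mg/L as CaCO₃ × 33,989 L = 2277 g as CaCO₃.
Equivalents of H⁺ required: 2277 ÷ 50 g/eq = 45.55 eq = 45.55 mol NaHSO₄.
Mass of NaHSO₄: 45.55 × 120.1 = 5470 g.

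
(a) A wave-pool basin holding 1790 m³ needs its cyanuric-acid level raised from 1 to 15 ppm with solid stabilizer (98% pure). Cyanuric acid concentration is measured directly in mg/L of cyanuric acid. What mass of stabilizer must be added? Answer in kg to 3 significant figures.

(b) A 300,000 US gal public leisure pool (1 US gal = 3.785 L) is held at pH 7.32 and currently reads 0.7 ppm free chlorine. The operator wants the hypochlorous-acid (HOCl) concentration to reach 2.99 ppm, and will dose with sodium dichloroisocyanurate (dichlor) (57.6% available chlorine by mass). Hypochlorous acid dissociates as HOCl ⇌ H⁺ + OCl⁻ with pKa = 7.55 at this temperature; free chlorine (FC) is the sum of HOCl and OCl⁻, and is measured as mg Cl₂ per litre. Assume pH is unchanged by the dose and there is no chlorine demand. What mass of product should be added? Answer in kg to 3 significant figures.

(a) Volume: 1790 m³ = 1,790,000 L.
(a) CYA to add: (15 − 1) = 14 mg/L × 1,790,000 L = 25,060 g cyanuric acid.
(a) At 98% purity: 25,060 / 0.98 = 25,570 g product.

(b) Volume: 300,000 US gal × 3.785 L/gal = 1,135,500 L.
(b) [OCl⁻]/[HOCl] = 10^(pH − pKa) = 10^(7.32 − 7.55) = 0.5888; fraction as HOCl = 1/(1 + 0.5888) = 0.6294.
(b) Free chlorine required for 2.99 ppm HOCl: 2.99 / 0.6294 = 4.751 ppm.
(b) FC to add: 4.751 − 0.7 = 4.051 mg/L as Cl₂.
(b) Cl₂ equivalent: 4.051 mg/L × 1,135,500 L = 4600 g.
(b) Product at 57.6% available Cl: 4600 / 0.576 = 7985 g.

(a) 25.6 kg; (b) 7.99 kg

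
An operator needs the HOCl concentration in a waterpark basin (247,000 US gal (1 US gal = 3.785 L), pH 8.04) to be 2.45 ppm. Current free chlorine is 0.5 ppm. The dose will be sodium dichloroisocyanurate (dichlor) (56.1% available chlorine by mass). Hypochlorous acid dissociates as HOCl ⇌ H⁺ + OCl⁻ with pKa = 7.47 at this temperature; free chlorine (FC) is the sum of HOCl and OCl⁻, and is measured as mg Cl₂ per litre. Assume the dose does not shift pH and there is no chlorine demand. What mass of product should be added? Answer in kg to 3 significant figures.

18.4 kg

Volume: 247,000 US gal × 3.785 L/gal = 934,895 L.
[OCl⁻]/[HOCl] = 10^(pH − pKa) = 10^(8.04 − 7.47) = 3.715; fraction as HOCl = 1/(1 + 3.715) = 0.2121.
Free chlorine required for 2.45 ppm HOCl: 2.45 / 0.2121 = 11.55 ppm.
FC to add: 11.55 − 0.5 = 11.05 mg/L as Cl₂.
Cl₂ equivalent: 11.05 mg/L × 934,895 L = 10,330 g.
Product at 56.1% available Cl: 10,330 / 0.561 = 18,420 g.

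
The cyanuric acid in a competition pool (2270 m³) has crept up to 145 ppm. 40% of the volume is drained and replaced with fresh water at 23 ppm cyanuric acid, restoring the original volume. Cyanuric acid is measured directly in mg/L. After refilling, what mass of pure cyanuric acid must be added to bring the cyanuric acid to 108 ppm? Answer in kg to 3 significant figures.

Volume: 2270 m³ = 2,270,000 L.
After draining 40% and refilling: 145 × 0.60 + 23 × 0.40 = 96.2 ppm.
Deficit to target: 108 − 96.2 = 11.8 mg/L.
Mass: 11.8 mg/L × 2,270,000 L = 26,790 g cyanuric acid.

26.8 kg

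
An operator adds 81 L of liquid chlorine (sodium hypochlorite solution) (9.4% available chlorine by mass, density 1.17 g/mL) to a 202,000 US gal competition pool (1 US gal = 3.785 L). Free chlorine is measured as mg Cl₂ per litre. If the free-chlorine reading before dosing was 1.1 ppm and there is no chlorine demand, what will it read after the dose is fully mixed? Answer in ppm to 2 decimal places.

12.75 ppm

Volume: 202,000 US gal × 3.785 L/gal = 764,570 L.
Mass of solution: 81 L × 1000 mL/L × 1.17 g/mL = 94,770 g.
Available chlorine delivered: 94,770 g × 0.094 = 8908 g as Cl₂.
Concentration rise: 8908 g / 764,570 L = 11.65 mg/L = 11.65 ppm.
Final FC: 1.1 + 11.65 = 12.75 ppm.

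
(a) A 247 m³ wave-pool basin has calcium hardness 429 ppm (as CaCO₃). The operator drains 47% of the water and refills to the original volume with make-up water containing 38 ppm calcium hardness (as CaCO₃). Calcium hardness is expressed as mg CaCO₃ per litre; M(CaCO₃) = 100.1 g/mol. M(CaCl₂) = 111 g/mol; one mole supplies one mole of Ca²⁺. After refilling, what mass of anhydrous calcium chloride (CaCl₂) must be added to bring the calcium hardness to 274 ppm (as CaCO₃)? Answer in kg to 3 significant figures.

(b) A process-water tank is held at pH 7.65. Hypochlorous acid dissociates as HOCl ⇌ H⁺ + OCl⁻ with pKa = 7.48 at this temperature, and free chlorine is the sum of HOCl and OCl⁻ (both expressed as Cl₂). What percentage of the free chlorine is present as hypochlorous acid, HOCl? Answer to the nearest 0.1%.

(a) Volume: 247 m³ = 247,000 L.
(a) After draining 47% and refilling: 429 × 0.53 + 38 × 0.47 = 245.23 ppm.
(a) Deficit to target: 274 − 245.23 = 28.77 mg/L.
(a) As CaCO₃: 28.77 mg/L × 247,000 L = 7106 g; ÷ 100.1 = 70.99 mol Ca²⁺.
(a) Mass: 70.99 × 111 = 7880 g.

(b) [OCl⁻]/[HOCl] = 10^(pH − pKa) = 10^(7.65 − 7.48) = 10^0.17 = 1.479.
(b) Fraction as HOCl = 1 / (1 + 1.479) = 0.4034.

(a) 7.88 kg; (b) 40.3%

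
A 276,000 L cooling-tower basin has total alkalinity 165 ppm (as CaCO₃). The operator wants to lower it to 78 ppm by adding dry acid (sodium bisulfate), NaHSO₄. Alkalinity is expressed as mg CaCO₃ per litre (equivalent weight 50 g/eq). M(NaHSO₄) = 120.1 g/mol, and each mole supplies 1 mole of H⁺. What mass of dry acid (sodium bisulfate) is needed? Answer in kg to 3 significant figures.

57.7 kg

Alkalinity to neutralize: (165 − 78) = 87 mg/L as CaCO₃ × 276,000 L = 24,010 g as CaCO₃.
Equivalents of H⁺ required: 24,010 ÷ 50 g/eq = 480.2 eq = 480.2 mol NaHSO₄.
Mass of NaHSO₄: 480.2 × 120.1 = 57,680 g.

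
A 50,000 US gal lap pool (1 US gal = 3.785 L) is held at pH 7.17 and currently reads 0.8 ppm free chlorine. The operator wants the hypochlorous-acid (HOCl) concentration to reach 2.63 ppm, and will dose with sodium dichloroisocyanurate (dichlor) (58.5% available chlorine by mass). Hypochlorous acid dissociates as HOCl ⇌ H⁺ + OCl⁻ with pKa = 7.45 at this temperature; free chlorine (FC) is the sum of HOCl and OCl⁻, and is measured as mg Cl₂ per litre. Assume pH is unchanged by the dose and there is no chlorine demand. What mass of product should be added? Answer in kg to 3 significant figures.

1.04 kg

Volume: 50,000 US gal × 3.785 L/gal = 189,250 L.
[OCl⁻]/[HOCl] = 10^(pH − pKa) = 10^(7.17 − 7.45) = 0.5248; fraction as HOCl = 1/(1 + 0.5248) = 0.6558.
Free chlorine required for 2.63 ppm HOCl: 2.63 / 0.6558 = 4.01 ppm.
FC to add: 4.01 − 0.8 = 3.21 mg/L as Cl₂.
Cl₂ equivalent: 3.21 mg/L × 189,250 L = 607.5 g.
Product at 58.5% available Cl: 607.5 / 0.585 = 1039 g.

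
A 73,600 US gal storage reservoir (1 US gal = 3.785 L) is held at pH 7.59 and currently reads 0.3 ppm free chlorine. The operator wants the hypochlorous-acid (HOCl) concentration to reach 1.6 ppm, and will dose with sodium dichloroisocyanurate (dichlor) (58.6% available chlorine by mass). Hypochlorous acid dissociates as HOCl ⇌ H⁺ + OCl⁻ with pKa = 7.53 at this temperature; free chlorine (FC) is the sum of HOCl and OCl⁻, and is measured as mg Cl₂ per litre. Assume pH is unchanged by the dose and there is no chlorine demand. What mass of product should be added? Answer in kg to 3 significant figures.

Volume: 73,600 US gal × 3.785 L/gal = 278,576 L.
[OCl⁻]/[HOCl] = 10^(pH − pKa) = 10^(7.59 − 7.53) = 1.148; fraction as HOCl = 1/(1 + 1.148) = 0.4655.
Free chlorine required for 1.6 ppm HOCl: 1.6 / 0.4655 = 3.437 ppm.
FC to add: 3.437 − 0.3 = 3.137 mg/L as Cl₂.
Cl₂ equivalent: 3.137 mg/L × 278,576 L = 873.9 g.
Product at 58.6% available Cl: 873.9 / 0.586 = 1491 g.

1.49 kg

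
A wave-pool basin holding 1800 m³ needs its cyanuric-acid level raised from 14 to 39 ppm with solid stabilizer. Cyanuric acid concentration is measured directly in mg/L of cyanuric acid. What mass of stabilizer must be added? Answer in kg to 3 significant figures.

45.0 kg

Volume: 1800 m³ = 1,800,000 L.
CYA to add: (39 − 14) = 25 mg/L × 1,800,000 L = 45,000 g cyanuric acid.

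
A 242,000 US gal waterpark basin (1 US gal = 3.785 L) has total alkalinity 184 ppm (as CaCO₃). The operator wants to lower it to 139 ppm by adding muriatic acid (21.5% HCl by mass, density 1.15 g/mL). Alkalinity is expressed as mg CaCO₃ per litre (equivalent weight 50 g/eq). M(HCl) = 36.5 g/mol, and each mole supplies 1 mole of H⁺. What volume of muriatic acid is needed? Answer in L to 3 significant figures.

122 L

Volume: 242,000 US gal × 3.785 L/gal = 915,970 L.
Alkalinity to neutralize: (184 − 139) = 45 mg/L as CaCO₃ × 915,970 L = 41,220 g as CaCO₃.
Equivalents of H⁺ required: 41,220 ÷ 50 g/eq = 824.4 eq = 824.4 mol HCl.
Mass of HCl: 824.4 × 36.5 = 30,090 g.
Mass of 21.5% solution: 30,090 / 0.215 = 140,000 g.
Volume: 140,000 g ÷ 1.15 g/mL = 121,700 mL.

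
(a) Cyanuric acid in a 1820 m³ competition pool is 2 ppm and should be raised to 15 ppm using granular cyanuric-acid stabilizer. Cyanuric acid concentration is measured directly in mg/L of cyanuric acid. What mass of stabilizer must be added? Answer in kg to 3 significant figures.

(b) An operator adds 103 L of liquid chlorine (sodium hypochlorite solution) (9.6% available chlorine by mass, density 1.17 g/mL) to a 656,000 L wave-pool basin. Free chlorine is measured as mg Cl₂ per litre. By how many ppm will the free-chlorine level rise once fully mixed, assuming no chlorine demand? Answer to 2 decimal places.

(a) Volume: 1820 m³ = 1,820,000 L.
(a) CYA to add: (15 − 2) = 13 mg/L × 1,820,000 L = 23,660 g cyanuric acid.

(b) Mass of solution: 103 L × 1000 mL/L × 1.17 g/mL = 120,500 g.
(b) Available chlorine delivered: 120,500 g × 0.096 = 11,570 g as Cl₂.
(b) Concentration rise: 11,570 g / 656,000 L = 17.64 mg/L = 17.64 ppm.

(a) 23.7 kg; (b) 17.64 ppm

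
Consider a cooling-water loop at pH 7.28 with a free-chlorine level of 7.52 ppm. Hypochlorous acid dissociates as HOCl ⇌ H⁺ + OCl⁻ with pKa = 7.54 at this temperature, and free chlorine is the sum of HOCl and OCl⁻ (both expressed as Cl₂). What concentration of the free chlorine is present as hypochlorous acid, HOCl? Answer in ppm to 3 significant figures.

4.85 ppm

[OCl⁻]/[HOCl] = 10^(pH − pKa) = 10^(7.28 − 7.54) = 10^-0.26 = 0.5495.
Fraction as HOCl = 1 / (1 + 0.5495) = 0.6454.
HOCl = 0.6454 × 7.52 ppm = 4.853 ppm.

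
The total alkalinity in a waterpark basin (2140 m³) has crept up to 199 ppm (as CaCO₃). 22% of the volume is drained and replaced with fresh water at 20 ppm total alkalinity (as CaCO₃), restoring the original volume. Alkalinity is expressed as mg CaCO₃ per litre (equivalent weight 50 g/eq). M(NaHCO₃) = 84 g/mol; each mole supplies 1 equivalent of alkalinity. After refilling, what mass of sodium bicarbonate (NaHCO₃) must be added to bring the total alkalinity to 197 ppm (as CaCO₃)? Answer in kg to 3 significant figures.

134 kg

Volume: 2140 m³ = 2,140,000 L.
After draining 22% and refilling: 199 × 0.78 + 20 × 0.22 = 159.62 ppm.
Deficit to target: 197 − 159.62 = 37.38 mg/L.
As CaCO₃: 37.38 mg/L × 2,140,000 L = 79,990 g; ÷ 50 g/eq ÷ 1 = 1600 mol NaHCO₃.
Mass: 1600 × 84 = 134,400 g.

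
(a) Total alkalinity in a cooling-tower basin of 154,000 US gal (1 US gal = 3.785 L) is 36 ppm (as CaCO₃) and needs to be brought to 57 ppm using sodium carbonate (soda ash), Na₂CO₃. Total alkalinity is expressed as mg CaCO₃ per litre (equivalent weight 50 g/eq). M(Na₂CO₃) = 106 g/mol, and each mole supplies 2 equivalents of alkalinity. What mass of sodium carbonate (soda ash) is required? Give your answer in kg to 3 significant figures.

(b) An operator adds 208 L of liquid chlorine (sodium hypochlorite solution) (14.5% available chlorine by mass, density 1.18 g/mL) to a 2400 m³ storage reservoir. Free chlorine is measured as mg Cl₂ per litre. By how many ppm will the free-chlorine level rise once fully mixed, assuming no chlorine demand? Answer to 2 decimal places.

(a) 13.0 kg; (b) 14.83 ppm

(a) Volume: 154,000 US gal × 3.785 L/gal = 582,890 L.
(a) Alkalinity to add: (57 − 36) = 21 mg/L as CaCO₃ × 582,890 L = 12,240 g as CaCO₃.
(a) Equivalents: 12,240 g ÷ 50 g/eq = 244.8 eq.
(a) Each mole of Na₂CO₃ supplies 2 eq, so 244.8 / 2 = 122.4 mol.
(a) Mass: 122.4 mol × 106 g/mol = 12,980 g.

(b) Volume: 2400 m³ = 2,400,000 L.
(b) Mass of solution: 208 L × 1000 mL/L × 1.18 g/mL = 245,400 g.
(b) Available chlorine delivered: 245,400 g × 0.145 = 35,590 g as Cl₂.
(b) Concentration rise: 35,590 g / 2,400,000 L = 14.83 mg/L = 14.83 ppm.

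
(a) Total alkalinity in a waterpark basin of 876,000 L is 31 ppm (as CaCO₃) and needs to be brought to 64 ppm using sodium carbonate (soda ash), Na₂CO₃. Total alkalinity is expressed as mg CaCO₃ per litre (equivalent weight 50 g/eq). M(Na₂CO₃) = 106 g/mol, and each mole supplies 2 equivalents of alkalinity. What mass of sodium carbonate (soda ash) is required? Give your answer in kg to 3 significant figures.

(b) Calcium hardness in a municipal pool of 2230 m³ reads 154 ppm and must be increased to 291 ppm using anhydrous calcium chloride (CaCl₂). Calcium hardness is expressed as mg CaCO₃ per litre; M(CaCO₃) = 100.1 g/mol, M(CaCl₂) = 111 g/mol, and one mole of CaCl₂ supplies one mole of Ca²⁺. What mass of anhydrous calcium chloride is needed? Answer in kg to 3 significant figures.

(a) Alkalinity to add: (64 − 31) = 33 mg/L as CaCO₃ × 876,000 L = 28,910 g as CaCO₃.
(a) Equivalents: 28,910 g ÷ 50 g/eq = 578.2 eq.
(a) Each mole of Na₂CO₃ supplies 2 eq, so 578.2 / 2 = 289.1 mol.
(a) Mass: 289.1 mol × 106 g/mol = 30,640 g.

(b) Volume: 2230 m³ = 2,230,000 L.
(b) Hardness to add: (291 − 154) = 137 mg/L as CaCO₃ × 2,230,000 L = 305,500 g as CaCO₃.
(b) Moles of Ca²⁺ (1 mol Ca²⁺ ≡ 1 mol CaCO₃): 305,500 / 100.1 g/mol = 3052 mol.
(b) Mass of CaCl₂: 3052 × 111 = 338,800 g.

(a) 30.6 kg; (b) 339 kg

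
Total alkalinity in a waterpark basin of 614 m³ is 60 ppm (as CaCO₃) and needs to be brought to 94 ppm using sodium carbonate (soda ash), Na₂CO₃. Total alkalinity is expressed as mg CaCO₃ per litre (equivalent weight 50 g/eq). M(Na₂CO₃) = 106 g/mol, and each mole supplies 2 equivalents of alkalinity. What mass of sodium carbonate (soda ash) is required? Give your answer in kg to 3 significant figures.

Volume: 614 m³ = 614,000 L.
Alkalinity to add: (94 − 60) = 34 mg/L as CaCO₃ × 614,000 L = 20,880 g as CaCO₃.
Equivalents: 20,880 g ÷ 50 g/eq = 417.5 eq.
Each mole of Na₂CO₃ supplies 2 eq, so 417.5 / 2 = 208.8 mol.
Mass: 208.8 mol × 106 g/mol = 22,130 g.

22.1 kg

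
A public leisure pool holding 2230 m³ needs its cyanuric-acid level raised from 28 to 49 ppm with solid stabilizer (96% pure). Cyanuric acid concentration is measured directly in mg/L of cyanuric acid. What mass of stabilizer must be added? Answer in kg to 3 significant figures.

Volume: 2230 m³ = 2,230,000 L.
CYA to add: (49 − 28) = 21 mg/L × 2,230,000 L = 46,830 g cyanuric acid.
At 96% purity: 46,830 / 0.96 = 48,780 g product.

48.8 kg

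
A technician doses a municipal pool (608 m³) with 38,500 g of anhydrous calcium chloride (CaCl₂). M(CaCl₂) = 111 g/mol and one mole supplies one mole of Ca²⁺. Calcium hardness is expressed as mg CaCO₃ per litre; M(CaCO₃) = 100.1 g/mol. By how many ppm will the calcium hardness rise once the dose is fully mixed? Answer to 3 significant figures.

57.1 ppm

Volume: 608 m³ = 608,000 L.
Moles of Ca²⁺: 38,500 g ÷ 111 g/mol = 346.8 mol.
As CaCO₃: 346.8 mol × 100.1 g/mol = 34,720 g.
Rise: 34,720 g / 608,000 L × 1000 = 57.1 mg/L.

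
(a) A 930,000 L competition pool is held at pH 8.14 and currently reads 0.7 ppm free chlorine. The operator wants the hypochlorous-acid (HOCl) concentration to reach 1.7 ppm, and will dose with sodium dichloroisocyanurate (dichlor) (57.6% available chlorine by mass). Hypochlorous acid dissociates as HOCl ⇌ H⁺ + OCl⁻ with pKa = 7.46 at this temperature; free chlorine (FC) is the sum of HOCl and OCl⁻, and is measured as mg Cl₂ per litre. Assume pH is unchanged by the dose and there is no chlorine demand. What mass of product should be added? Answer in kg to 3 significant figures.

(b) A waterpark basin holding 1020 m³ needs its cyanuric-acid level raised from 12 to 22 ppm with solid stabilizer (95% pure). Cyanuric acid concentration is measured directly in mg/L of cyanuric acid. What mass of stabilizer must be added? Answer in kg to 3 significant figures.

(a) 14.8 kg; (b) 10.7 kg

(a) [OCl⁻]/[HOCl] = 10^(pH − pKa) = 10^(8.14 − 7.46) = 4.786; fraction as HOCl = 1/(1 + 4.786) = 0.1728.
(a) Free chlorine required for 1.7 ppm HOCl: 1.7 / 0.1728 = 9.837 ppm.
(a) FC to add: 9.837 − 0.7 = 9.137 mg/L as Cl₂.
(a) Cl₂ equivalent: 9.137 mg/L × 930,000 L = 8497 g.
(a) Product at 57.6% available Cl: 8497 / 0.576 = 14,750 g.

(b) Volume: 1020 m³ = 1,020,000 L.
(b) CYA to add: (22 − 12) = 10 mg/L × 1,020,000 L = 10,200 g cyanuric acid.
(b) At 95% purity: 10,200 / 0.95 = 10,740 g product.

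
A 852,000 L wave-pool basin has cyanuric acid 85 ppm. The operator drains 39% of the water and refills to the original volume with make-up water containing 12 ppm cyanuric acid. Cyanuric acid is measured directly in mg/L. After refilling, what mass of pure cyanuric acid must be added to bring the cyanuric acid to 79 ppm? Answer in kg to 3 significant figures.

After draining 39% and refilling: 85 × 0.61 + 12 × 0.39 = 56.53 ppm.
Deficit to target: 79 − 56.53 = 22.47 mg/L.
Mass: 22.47 mg/L × 852,000 L = 19,140 g cyanuric acid.

19.1 kg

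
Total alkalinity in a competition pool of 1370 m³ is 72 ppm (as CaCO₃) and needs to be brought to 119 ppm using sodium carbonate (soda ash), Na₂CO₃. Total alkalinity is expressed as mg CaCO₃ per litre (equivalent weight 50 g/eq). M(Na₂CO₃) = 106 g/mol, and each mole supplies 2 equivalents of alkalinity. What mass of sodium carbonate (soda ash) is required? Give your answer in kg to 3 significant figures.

Volume: 1370 m³ = 1,370,000 L.
Alkalinity to add: (119 − 72) = 47 mg/L as CaCO₃ × 1,370,000 L = 64,390 g as CaCO₃.
Equivalents: 64,390 g ÷ 50 g/eq = 1288 eq.
Each mole of Na₂CO₃ supplies 2 eq, so 1288 / 2 = 643.9 mol.
Mass: 643.9 mol × 106 g/mol = 68,250 g.

68.3 kg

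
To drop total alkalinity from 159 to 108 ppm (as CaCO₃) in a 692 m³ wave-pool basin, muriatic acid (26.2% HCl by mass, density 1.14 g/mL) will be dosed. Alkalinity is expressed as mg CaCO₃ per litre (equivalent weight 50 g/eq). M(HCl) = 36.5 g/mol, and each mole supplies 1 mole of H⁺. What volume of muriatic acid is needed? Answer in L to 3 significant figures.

Volume: 692 m³ = 692,000 L.
Alkalinity to neutralize: (159 − 108) = 51 mg/L as CaCO₃ × 692,000 L = 35,290 g as CaCO₃.
Equivalents of H⁺ required: 35,290 ÷ 50 g/eq = 705.8 eq = 705.8 mol HCl.
Mass of HCl: 705.8 × 36.5 = 25,760 g.
Mass of 26.2% solution: 25,760 / 0.262 = 98,330 g.
Volume: 98,330 g ÷ 1.14 g/mL = 86,260 mL.

86.3 L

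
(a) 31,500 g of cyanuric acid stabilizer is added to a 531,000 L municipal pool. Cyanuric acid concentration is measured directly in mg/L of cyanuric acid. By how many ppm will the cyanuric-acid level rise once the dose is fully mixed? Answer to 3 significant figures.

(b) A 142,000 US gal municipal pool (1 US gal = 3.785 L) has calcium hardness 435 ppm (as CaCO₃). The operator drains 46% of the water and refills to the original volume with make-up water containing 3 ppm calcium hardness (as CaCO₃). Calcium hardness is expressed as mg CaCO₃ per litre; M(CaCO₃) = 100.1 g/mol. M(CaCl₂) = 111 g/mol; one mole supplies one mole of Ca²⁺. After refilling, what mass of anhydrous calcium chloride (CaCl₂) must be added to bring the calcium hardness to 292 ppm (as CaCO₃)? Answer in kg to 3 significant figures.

(a) Rise: 31,500 g / 531,000 L × 1000 = 59.32 mg/L.

(b) Volume: 142,000 US gal × 3.785 L/gal = 537,470 L.
(b) After draining 46% and refilling: 435 × 0.54 + 3 × 0.46 = 236.28 ppm.
(b) Deficit to target: 292 − 236.28 = 55.72 mg/L.
(b) As CaCO₃: 55.72 mg/L × 537,470 L = 29,950 g; ÷ 100.1 = 299.2 mol Ca²⁺.
(b) Mass: 299.2 × 111 = 33,210 g.

(a) 59.3 ppm; (b) 33.2 kg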